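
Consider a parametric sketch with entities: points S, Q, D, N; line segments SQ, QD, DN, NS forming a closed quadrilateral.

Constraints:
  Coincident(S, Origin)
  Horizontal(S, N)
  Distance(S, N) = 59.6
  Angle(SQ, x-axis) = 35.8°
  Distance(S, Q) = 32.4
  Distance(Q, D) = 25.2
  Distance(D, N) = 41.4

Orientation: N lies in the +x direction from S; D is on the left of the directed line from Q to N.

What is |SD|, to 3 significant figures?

57.2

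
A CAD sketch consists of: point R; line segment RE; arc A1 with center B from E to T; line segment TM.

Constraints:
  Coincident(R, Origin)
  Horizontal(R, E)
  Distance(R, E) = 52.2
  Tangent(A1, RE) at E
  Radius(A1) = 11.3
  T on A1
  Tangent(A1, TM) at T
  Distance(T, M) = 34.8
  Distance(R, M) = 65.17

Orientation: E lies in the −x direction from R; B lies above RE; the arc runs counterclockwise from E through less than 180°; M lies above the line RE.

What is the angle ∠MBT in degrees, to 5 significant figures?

72.011°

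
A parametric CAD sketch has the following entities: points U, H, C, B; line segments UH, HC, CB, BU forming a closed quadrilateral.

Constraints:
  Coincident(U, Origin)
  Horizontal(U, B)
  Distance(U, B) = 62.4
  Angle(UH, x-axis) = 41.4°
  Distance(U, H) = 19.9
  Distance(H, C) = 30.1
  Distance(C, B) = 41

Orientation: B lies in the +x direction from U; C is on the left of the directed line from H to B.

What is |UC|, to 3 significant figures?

50.0

U is at the origin; UB is horizontal with |UB| = 62.4 and B in +x, so B = (62.4, 0). UH runs at 41.4° with |UH| = 19.9, so H = (14.9, 13.2). C is determined by |HC| = 30.1 and |CB| = 41.0 together: it lies at the intersection of circle(H, 30.1) and circle(B, 41.0). With |HB| = 49.3, the foot of the radical line on HB is 16.8 from H and the perpendicular offset is √(30.1² − 16.8²) = 25.0. Taking the left-of-HB solution: C = (37.8, 32.8).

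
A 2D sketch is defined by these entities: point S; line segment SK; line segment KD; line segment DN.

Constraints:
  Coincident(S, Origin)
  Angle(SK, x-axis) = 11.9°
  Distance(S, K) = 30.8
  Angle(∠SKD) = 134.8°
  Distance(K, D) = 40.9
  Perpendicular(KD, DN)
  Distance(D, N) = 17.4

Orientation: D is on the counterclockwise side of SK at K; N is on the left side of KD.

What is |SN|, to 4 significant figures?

62.76

S is at the origin; SK runs at 11.9° with length 30.8, so K = 30.8·(cos 11.9°, sin 11.9°) = (30.14, 6.351). ∠SKD = 134.8°, so KD runs at 11.9° + (180° − 134.8°) = 57.10° from the x-axis; with |KD| = 40.9, D = K + 40.9·(cos 57.10°, sin 57.10°) = (52.35, 40.69). KD is perpendicular to DN; with |DN| = 17.4 on the left of KD, N = D + 17.4·(-0.8396, 0.5432) = (37.74, 50.14). Then |SN| = |N − S| = 62.76.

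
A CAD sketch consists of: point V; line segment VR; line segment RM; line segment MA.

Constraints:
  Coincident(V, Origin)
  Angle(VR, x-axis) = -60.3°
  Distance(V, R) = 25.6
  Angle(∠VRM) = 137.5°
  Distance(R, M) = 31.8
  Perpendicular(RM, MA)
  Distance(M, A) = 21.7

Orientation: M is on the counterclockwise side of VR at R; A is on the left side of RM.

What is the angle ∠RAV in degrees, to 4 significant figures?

29.34°

V is at the origin; VR runs at -60.3° with length 25.6, so R = 25.6·(cos -60.3°, sin -60.3°) = (12.68, -22.24). ∠VRM = 137.5°, so RM runs at -60.3° + (180° − 137.5°) = -17.80° from the x-axis; with |RM| = 31.8, M = R + 31.8·(cos -17.80°, sin -17.80°) = (42.96, -31.96). RM is perpendicular to MA; with |MA| = 21.7 on the left of RM, A = M + 21.7·(0.3057, 0.9521) = (49.60, -11.30). Then cos ∠RAV = AR·AV / (|AR||AV|), giving 29.34°.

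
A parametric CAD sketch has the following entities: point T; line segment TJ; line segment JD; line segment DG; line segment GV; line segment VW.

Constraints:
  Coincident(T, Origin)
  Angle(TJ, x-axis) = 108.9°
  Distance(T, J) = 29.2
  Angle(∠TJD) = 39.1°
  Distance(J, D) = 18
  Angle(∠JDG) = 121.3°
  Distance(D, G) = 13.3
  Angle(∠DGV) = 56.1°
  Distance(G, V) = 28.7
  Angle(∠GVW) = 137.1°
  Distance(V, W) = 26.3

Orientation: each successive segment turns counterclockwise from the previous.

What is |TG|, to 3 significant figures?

7.40

∠TJD = 39.1° gives JD at -110° from the x-axis; with |JD| = 18.0, D = (-15.7, 10.7). ∠JDG = 121.3° gives DG at -51.5° from the x-axis; with |DG| = 13.3, G = (-7.39, 0.324). Then |TG| = |G − T| = 7.40.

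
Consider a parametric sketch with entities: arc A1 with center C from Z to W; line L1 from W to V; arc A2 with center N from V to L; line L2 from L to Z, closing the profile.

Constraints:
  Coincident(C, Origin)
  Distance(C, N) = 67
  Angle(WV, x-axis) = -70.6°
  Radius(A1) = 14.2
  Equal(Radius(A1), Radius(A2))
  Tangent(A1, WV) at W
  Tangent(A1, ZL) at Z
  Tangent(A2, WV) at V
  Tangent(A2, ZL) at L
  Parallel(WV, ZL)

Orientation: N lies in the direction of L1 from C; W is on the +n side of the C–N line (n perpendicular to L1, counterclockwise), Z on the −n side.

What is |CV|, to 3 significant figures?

68.5

The slot axis is L1's direction at -70.6°, so u = (cos -70.6°, sin -70.6°) = (0.332, -0.943) and n = (−sin -70.6°, cos -70.6°) = (0.943, 0.332). C is at the origin and N lies 67.0 along u from C, so N = 67.0·u = (22.3, -63.2). Tangency of A1 to both parallel lines with radius 14.2 puts W and Z at C ± 14.2·n: W = (13.4, 4.72), Z = (-13.4, -4.72). Equal radii place V and L the same way about N: V = N + 14.2·n = (35.6, -58.5), L = N − 14.2·n = (8.86, -67.9). Then |CV| = |V − C| = 68.5.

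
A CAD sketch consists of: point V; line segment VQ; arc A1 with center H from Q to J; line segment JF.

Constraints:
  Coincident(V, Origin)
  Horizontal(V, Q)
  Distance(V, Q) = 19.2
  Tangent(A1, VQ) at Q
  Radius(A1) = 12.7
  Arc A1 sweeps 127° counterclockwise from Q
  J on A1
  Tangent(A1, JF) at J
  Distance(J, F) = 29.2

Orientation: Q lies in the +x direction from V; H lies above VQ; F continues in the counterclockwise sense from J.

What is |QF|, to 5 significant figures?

44.291

V is at the origin; V and Q share the same y with |VQ| = 19.2 and Q on the +x side, so Q = (19.200, 0.0000). Tangency of A1 to VQ means the radius HQ is perpendicular to VQ, so H = Q + (0, 12.7) = (19.200, 12.700). On A1, Q sits at bearing -90° from H; a 127° counterclockwise sweep puts J at bearing 37°, so J = H + 12.7·(cos 37°, sin 37°) = (29.343, 20.343). A1 meets JF tangentially, so HJ is at right angles to JF, so JF runs along (−sin 37°, cos 37°); with |JF| = 29.2, F = (11.770, 43.663). Then |QF| = |F − Q| = 44.291.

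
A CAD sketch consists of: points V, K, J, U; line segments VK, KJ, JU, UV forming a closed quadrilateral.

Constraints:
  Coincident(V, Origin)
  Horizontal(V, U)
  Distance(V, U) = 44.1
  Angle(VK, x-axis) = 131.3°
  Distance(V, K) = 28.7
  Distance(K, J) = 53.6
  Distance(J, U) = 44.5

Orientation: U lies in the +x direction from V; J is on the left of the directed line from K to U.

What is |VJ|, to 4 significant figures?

52.17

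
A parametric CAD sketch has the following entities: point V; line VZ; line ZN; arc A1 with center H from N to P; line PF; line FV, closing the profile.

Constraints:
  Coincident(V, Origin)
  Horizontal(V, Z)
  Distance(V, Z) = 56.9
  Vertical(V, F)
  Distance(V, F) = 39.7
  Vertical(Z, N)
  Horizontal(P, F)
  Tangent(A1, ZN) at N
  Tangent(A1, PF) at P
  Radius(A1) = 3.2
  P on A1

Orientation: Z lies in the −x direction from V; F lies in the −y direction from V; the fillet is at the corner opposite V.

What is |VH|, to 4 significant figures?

64.93

V is at the origin; VZ is horizontal with |VZ| = 56.9 and Z on the −x side, so Z = (-56.90, 0.000). V and F share the same x with |VF| = 39.7 and F on the −y side, so F = (0.000, -39.70). The virtual corner opposite V is at (-56.90, -39.70). Tangency of A1 to ZN means the radius HN is perpendicular to ZN and since A1 is tangent to PF there, HP ⟂ PF, with radius 3.2, so the center H sits 3.2 in from both sides at H = (-53.70, -36.50). Then |VH| = |H − V| = 64.93.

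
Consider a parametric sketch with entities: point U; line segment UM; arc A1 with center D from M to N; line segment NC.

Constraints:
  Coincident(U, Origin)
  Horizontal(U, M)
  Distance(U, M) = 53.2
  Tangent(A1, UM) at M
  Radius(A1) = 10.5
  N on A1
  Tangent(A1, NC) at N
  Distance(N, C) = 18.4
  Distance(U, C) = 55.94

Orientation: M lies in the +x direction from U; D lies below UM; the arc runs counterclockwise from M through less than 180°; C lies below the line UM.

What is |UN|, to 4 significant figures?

44.77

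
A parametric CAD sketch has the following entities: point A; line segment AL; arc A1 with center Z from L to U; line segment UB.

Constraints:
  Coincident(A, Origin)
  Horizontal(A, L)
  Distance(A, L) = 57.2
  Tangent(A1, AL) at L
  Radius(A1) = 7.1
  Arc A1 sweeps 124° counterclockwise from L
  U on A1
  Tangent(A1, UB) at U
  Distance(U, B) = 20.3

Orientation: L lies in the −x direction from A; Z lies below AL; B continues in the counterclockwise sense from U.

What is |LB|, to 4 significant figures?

28.43

On A1, L sits at bearing 90° from Z; a 124° counterclockwise sweep puts U at bearing 214°, so U = Z + 7.1·(cos 214°, sin 214°) = (-63.09, -11.07). Since A1 is tangent to UB there, ZU ⟂ UB, so UB runs along (−sin 214°, cos 214°); with |UB| = 20.3, B = (-51.73, -27.90). Then |LB| = |B − L| = 28.43.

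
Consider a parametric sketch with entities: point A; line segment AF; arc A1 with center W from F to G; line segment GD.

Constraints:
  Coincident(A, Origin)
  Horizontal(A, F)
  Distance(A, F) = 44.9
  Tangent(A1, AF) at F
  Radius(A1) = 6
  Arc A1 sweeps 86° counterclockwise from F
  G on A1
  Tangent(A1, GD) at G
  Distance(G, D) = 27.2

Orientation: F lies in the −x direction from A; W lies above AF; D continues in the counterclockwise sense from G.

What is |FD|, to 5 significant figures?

33.651

On A1, F sits at bearing -90° from W; an 86° counterclockwise sweep puts G at bearing -4°, so G = W + 6.0·(cos -4°, sin -4°) = (-38.915, 5.5815). Since A1 is tangent to GD there, WG ⟂ GD, so GD runs along (−sin -4°, cos -4°); with |GD| = 27.2, D = (-37.017, 32.715). Then |FD| = |D − F| = 33.651.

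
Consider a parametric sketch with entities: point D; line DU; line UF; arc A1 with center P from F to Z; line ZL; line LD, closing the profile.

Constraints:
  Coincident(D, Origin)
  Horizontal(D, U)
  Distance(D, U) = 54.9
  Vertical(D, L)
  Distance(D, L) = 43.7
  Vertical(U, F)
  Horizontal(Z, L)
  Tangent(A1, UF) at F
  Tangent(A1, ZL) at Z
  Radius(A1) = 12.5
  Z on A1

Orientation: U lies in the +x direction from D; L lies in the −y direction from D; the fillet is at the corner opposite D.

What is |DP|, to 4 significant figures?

52.64

D and L share the same x with |DL| = 43.7 and L on the −y side, so L = (0.000, -43.70). The virtual corner opposite D is at (54.90, -43.70). Tangency of A1 to UF means the radius PF is perpendicular to UF and since A1 is tangent to ZL there, PZ ⟂ ZL, with radius 12.5, so the center P sits 12.5 in from both sides at P = (42.40, -31.20). Then |DP| = |P − D| = 52.64.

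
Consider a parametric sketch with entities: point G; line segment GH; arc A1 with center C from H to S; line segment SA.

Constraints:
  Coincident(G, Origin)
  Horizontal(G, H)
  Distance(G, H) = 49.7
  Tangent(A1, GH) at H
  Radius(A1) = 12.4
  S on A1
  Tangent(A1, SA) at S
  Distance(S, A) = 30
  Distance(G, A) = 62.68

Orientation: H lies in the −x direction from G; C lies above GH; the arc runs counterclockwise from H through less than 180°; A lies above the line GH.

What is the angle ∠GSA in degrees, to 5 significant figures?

124.71°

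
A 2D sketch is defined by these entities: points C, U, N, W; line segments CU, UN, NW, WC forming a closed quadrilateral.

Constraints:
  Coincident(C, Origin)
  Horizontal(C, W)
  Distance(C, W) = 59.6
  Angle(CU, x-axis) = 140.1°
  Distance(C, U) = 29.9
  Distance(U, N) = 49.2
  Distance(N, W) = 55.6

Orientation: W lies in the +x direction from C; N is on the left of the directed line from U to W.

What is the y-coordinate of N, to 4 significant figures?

40.43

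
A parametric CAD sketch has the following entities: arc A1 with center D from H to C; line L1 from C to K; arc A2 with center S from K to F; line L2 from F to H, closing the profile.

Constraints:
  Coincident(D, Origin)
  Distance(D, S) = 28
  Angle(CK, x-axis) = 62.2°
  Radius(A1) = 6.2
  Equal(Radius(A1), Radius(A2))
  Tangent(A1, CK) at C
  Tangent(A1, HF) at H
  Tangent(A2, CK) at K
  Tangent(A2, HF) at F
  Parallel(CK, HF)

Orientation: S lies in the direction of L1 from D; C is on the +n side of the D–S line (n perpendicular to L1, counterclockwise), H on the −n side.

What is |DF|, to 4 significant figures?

28.68

Tangency of A1 to both parallel lines with radius 6.2 puts C and H at D ± 6.2·n: C = (-5.484, 2.892), H = (5.484, -2.892). Equal radii place K and F the same way about S: K = S + 6.2·n = (7.574, 27.66), F = S − 6.2·n = (18.54, 21.88). Then |DF| = |F − D| = 28.68.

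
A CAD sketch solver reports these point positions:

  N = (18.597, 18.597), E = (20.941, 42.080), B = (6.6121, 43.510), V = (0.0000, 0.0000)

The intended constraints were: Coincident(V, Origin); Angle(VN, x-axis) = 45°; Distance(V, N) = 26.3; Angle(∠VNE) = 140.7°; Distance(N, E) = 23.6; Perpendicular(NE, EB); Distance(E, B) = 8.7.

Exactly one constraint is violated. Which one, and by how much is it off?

Distance(E, B) = 8.7 — off by 5.70.

V = (0.00, 0.00) ✓; VN at 45.00° ✓; |VN| = 26.30 ✓; ∠VNE = 140.7° ✓; |NE| = 23.60 ✓; ∠(NE, EB) = 90.00° ✓; |EB| = 14.40 ✗.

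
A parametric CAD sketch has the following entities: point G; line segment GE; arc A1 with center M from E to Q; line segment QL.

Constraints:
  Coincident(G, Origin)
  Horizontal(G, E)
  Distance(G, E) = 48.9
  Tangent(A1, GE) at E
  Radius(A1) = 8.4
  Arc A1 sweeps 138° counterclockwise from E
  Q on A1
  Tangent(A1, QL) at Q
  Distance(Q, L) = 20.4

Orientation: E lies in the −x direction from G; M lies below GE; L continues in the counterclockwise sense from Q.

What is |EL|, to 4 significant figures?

29.86

G is at the origin; G and E share the same y with |GE| = 48.9 and E on the −x side, so E = (-48.90, 0.000). The tangent condition forces ME to be normal to GE, so M = E + (0, -8.4) = (-48.90, -8.400). On A1, E sits at bearing 90° from M; a 138° counterclockwise sweep puts Q at bearing 228°, so Q = M + 8.4·(cos 228°, sin 228°) = (-54.52, -14.64). Tangency of A1 to QL means the radius MQ is perpendicular to QL, so QL runs along (−sin 228°, cos 228°); with |QL| = 20.4, L = (-39.36, -28.29). Then |EL| = |L − E| = 29.86.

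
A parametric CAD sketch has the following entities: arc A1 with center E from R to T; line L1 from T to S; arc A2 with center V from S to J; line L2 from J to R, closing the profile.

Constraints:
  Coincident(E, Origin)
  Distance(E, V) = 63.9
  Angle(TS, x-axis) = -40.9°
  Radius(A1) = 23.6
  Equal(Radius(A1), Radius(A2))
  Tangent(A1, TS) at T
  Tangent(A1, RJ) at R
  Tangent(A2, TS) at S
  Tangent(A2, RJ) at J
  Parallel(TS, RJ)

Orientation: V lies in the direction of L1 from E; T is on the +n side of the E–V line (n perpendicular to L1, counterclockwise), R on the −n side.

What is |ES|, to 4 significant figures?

68.12

The slot axis is L1's direction at -40.9°, so u = (cos -40.9°, sin -40.9°) = (0.7559, -0.6547) and n = (−sin -40.9°, cos -40.9°) = (0.6547, 0.7559). E is at the origin and V lies 63.9 along u from E, so V = 63.9·u = (48.30, -41.84). Tangency of A1 to both parallel lines with radius 23.6 puts T and R at E ± 23.6·n: T = (15.45, 17.84), R = (-15.45, -17.84). Equal radii place S and J the same way about V: S = V + 23.6·n = (63.75, -24.00), J = V − 23.6·n = (32.85, -59.68). Then |ES| = |S − E| = 68.12.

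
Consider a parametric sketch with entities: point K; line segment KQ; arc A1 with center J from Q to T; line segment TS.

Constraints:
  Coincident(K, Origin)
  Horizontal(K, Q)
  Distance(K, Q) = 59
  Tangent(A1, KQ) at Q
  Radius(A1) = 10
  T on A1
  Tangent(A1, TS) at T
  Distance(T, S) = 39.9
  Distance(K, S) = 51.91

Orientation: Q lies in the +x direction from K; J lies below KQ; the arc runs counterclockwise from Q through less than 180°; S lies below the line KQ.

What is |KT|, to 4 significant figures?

50.39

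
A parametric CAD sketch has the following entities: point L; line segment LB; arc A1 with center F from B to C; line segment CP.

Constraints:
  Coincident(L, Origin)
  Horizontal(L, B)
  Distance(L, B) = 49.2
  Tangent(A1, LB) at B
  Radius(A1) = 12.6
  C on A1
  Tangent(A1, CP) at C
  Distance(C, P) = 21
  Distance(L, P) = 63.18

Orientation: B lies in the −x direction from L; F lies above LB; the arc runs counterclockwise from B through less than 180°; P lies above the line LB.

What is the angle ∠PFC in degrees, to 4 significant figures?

59.04°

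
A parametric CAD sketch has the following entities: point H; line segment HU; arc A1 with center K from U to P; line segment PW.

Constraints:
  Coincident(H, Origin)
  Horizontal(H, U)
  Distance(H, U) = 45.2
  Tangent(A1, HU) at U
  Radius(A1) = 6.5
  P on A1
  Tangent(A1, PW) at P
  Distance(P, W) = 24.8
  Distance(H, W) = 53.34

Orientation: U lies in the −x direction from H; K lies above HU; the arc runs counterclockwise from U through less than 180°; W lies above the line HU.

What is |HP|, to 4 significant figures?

39.50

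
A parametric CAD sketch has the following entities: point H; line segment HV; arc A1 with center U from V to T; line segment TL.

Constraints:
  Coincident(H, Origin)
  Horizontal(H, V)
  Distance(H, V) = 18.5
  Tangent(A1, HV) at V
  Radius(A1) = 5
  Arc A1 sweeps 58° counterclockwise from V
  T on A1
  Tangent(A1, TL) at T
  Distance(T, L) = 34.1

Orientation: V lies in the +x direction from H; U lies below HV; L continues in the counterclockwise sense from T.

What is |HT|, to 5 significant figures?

14.452

The tangent condition forces UV to be normal to HV, so U = V + (0, -5) = (18.500, -5.0000). On A1, V sits at bearing 90° from U; a 58° counterclockwise sweep puts T at bearing 148°, so T = U + 5.0·(cos 148°, sin 148°) = (14.260, -2.3504). Then |HT| = |T − H| = 14.452.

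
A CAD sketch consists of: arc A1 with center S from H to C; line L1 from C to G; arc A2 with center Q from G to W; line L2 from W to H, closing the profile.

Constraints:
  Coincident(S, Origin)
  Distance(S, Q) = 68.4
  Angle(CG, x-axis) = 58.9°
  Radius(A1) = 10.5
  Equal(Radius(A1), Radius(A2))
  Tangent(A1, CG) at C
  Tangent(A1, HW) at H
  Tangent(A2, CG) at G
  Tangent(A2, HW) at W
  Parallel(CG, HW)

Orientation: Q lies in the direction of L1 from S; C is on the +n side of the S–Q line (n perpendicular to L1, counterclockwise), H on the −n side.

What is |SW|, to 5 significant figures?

69.201

Tangency of A1 to both parallel lines with radius 10.5 puts C and H at S ± 10.5·n: C = (-8.9908, 5.4236), H = (8.9908, -5.4236). Equal radii place G and W the same way about Q: G = Q + 10.5·n = (26.340, 63.992), W = Q − 10.5·n = (44.322, 53.145). Then |SW| = |W − S| = 69.201.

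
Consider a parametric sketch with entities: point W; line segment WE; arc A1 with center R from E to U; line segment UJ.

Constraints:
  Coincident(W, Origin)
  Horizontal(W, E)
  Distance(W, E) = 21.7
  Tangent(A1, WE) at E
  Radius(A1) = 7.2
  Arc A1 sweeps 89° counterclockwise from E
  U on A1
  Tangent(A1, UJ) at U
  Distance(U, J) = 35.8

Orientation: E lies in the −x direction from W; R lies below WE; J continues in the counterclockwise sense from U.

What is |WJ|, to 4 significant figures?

52.05

W is at the origin; W and E share the same y with |WE| = 21.7 and E on the −x side, so E = (-21.70, 0.000). A1 meets WE tangentially, so RE is at right angles to WE, so R = E + (0, -7.2) = (-21.70, -7.200). On A1, E sits at bearing 90° from R; an 89° counterclockwise sweep puts U at bearing 179°, so U = R + 7.2·(cos 179°, sin 179°) = (-28.90, -7.074). Tangency of A1 to UJ means the radius RU is perpendicular to UJ, so UJ runs along (−sin 179°, cos 179°); with |UJ| = 35.8, J = (-29.52, -42.87). Then |WJ| = |J − W| = 52.05.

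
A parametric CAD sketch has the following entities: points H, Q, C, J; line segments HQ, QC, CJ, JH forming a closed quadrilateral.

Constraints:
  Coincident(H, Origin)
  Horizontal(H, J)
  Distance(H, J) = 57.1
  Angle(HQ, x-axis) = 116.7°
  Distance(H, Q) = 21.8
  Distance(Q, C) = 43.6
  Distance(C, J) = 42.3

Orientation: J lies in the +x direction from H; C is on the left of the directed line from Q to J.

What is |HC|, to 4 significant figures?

46.04

Checks: H = (0.00, 0.00) ✓; |QC| = 43.60 ✓; |CJ| = 42.30 ✓.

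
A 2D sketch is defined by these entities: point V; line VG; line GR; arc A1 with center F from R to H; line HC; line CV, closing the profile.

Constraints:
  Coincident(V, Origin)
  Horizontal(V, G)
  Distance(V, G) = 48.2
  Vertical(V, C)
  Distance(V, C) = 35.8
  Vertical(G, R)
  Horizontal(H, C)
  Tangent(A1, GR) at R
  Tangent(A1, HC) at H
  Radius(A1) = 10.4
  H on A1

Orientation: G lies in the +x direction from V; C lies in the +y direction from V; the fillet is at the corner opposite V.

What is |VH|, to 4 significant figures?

52.06

V is at the origin; V and G share the same y with |VG| = 48.2 and G on the +x side, so G = (48.20, 0.000). V and C share the same x with |VC| = 35.8 and C on the +y side, so C = (0.000, 35.80). The virtual corner opposite V is at (48.20, 35.80). Tangency of A1 to GR means the radius FR is perpendicular to GR and tangency of A1 to HC means the radius FH is perpendicular to HC, with radius 10.4, so the center F sits 10.4 in from both sides at F = (37.80, 25.40). That places the tangent points at R = (48.20, 25.40) on GR and H = (37.80, 35.80) on HC. Then |VH| = |H − V| = 52.06.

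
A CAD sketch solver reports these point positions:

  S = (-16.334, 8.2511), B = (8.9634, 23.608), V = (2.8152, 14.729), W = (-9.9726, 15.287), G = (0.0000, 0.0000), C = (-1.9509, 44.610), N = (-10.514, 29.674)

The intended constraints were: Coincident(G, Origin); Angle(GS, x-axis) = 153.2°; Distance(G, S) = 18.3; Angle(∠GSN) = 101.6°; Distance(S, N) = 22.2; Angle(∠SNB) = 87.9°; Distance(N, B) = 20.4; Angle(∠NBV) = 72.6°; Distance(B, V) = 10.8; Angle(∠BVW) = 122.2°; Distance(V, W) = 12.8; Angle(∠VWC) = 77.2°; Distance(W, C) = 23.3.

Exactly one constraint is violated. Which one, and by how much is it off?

Distance(W, C) = 23.3 — off by 7.10.

G = (0.00, 0.00) ✓; GS at 153.2° ✓; |GS| = 18.30 ✓; ∠GSN = 101.6° ✓; |SN| = 22.20 ✓; ∠SNB = 87.90° ✓; |NB| = 20.40 ✓; ∠NBV = 72.60° ✓; |BV| = 10.80 ✓; ∠BVW = 122.2° ✓; |VW| = 12.80 ✓; ∠VWC = 77.20° ✓; |WC| = 30.40 ✗.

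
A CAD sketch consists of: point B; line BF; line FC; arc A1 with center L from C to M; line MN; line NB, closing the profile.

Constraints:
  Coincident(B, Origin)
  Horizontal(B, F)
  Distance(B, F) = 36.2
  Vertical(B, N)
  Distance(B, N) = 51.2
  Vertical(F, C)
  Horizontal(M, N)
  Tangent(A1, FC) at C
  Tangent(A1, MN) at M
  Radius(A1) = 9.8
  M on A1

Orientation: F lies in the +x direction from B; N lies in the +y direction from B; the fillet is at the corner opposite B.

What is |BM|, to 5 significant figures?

57.606

The virtual corner opposite B is at (36.200, 51.200). Tangency of A1 to FC means the radius LC is perpendicular to FC and since A1 is tangent to MN there, LM ⟂ MN, with radius 9.8, so the center L sits 9.8 in from both sides at L = (26.400, 41.400). That places the tangent points at C = (36.200, 41.400) on FC and M = (26.400, 51.200) on MN. Then |BM| = |M − B| = 57.606.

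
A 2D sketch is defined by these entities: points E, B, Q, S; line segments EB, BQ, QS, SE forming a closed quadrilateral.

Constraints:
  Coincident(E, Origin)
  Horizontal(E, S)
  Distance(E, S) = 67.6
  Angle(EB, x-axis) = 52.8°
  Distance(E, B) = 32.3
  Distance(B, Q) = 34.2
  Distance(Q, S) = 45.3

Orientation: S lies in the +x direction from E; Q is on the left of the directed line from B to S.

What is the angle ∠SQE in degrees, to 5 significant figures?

73.232°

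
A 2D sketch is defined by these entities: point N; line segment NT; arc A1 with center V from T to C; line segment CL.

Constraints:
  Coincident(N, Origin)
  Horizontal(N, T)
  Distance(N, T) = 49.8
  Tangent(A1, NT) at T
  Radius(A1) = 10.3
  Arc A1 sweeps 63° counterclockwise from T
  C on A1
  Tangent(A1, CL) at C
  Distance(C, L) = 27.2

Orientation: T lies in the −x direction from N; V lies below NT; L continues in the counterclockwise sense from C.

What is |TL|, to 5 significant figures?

36.810

N is at the origin; NT is horizontal with |NT| = 49.8 and T on the −x side, so T = (-49.800, 0.0000). Tangency of A1 to NT means the radius VT is perpendicular to NT, so V = T + (0, -10.3) = (-49.800, -10.300). On A1, T sits at bearing 90° from V; a 63° counterclockwise sweep puts C at bearing 153°, so C = V + 10.3·(cos 153°, sin 153°) = (-58.977, -5.6239). The tangent condition forces VC to be normal to CL, so CL runs along (−sin 153°, cos 153°); with |CL| = 27.2, L = (-71.326, -29.859). Then |TL| = |L − T| = 36.810.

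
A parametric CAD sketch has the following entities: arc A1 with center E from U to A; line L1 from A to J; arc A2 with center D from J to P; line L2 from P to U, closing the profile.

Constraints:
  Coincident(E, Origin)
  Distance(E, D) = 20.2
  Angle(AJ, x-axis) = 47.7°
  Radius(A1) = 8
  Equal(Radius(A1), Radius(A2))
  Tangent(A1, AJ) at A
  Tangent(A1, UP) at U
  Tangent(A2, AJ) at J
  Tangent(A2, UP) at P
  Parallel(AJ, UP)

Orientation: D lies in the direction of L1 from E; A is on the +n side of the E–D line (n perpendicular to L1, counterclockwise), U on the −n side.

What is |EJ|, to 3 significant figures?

21.7

The slot axis is L1's direction at 47.7°, so u = (cos 47.7°, sin 47.7°) = (0.673, 0.740) and n = (−sin 47.7°, cos 47.7°) = (-0.740, 0.673). E is at the origin and D lies 20.2 along u from E, so D = 20.2·u = (13.6, 14.9). Tangency of A1 to both parallel lines with radius 8.0 puts A and U at E ± 8.0·n: A = (-5.92, 5.38), U = (5.92, -5.38). Equal radii place J and P the same way about D: J = D + 8.0·n = (7.68, 20.3), P = D − 8.0·n = (19.5, 9.56). Then |EJ| = |J − E| = 21.7.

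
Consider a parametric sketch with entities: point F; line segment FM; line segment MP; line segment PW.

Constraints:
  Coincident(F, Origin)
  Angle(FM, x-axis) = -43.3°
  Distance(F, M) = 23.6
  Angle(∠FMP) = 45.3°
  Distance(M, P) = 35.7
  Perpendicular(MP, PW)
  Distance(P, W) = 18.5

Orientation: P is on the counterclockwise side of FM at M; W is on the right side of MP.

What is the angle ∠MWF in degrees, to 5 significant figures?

34.173°

F is at the origin; FM runs at -43.3° with length 23.6, so M = 23.6·(cos -43.3°, sin -43.3°) = (17.175, -16.185). ∠FMP = 45.3°, so MP runs at -43.3° + (180° − 45.3°) = 91.400° from the x-axis; with |MP| = 35.7, P = M + 35.7·(cos 91.400°, sin 91.400°) = (16.303, 19.504). MP is perpendicular to PW; with |PW| = 18.5 on the right of MP, W = P + 18.5·(0.99970, 0.024432) = (34.798, 19.956). Then cos ∠MWF = WM·WF / (|WM||WF|), giving 34.173°.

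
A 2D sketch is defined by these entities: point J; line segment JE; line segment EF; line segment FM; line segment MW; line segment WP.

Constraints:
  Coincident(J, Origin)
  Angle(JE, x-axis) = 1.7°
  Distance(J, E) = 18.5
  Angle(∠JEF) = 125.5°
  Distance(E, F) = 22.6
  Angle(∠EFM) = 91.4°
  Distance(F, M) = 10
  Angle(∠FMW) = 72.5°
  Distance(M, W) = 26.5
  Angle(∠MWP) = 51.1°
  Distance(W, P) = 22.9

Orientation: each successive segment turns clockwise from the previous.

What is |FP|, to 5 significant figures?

12.316

∠FMW = 72.5° gives MW at 111.10° from the x-axis; with |MW| = 26.5, W = (14.801, 1.0317). ∠MWP = 51.1° gives WP at -17.800° from the x-axis; with |WP| = 22.9, P = (36.604, -5.9687). Then |FP| = |P − F| = 12.316.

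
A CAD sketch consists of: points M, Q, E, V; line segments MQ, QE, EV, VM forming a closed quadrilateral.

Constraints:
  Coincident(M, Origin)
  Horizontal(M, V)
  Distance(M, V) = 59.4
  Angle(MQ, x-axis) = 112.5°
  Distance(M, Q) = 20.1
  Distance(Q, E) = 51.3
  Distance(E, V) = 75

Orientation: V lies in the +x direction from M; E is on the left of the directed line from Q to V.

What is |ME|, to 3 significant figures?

65.4

M is at the origin; M and V share the same y with |MV| = 59.4 and V in +x, so V = (59.4, 0). MQ runs at 112.5° with |MQ| = 20.1, so Q = (-7.69, 18.6). E is determined by |QE| = 51.3 and |EV| = 75.0 together: it lies at the intersection of circle(Q, 51.3) and circle(V, 75.0). With |QV| = 69.6, the foot of the radical line on QV is 13.3 from Q and the perpendicular offset is √(51.3² − 13.3²) = 49.5. Taking the left-of-QV solution: E = (18.3, 62.8).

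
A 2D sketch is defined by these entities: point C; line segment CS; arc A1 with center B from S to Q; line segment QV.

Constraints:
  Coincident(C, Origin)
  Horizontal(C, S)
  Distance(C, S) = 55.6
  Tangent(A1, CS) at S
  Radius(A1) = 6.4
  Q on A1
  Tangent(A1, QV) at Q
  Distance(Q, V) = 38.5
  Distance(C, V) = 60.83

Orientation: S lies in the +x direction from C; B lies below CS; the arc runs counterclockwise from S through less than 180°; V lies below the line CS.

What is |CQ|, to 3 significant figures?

49.6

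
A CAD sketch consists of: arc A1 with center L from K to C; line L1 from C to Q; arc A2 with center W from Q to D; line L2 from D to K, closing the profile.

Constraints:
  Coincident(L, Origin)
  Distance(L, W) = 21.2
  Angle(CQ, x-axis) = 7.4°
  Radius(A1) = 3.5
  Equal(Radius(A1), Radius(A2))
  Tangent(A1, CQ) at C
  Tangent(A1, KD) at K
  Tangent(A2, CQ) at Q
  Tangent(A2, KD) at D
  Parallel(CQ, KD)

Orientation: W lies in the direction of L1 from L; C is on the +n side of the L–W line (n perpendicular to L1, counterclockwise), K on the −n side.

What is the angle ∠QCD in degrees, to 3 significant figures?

18.3°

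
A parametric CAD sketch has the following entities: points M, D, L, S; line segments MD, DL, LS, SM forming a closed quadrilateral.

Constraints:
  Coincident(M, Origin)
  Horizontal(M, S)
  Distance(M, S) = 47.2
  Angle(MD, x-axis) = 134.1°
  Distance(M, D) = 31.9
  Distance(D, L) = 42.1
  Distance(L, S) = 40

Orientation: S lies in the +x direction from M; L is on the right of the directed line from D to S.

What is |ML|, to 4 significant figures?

10.23

M is at the origin; M and S share the same y with |MS| = 47.2 and S in +x, so S = (47.2, 0). MD runs at 134.1° with |MD| = 31.9, so D = (-22.20, 22.91). L is determined by |DL| = 42.1 and |LS| = 40.0 together: it lies at the intersection of circle(D, 42.1) and circle(S, 40.0). With |DS| = 73.08, the foot of the radical line on DS is 37.72 from D and the perpendicular offset is √(42.1² − 37.72²) = 18.70. Taking the right-of-DS solution: L = (7.760, -6.669).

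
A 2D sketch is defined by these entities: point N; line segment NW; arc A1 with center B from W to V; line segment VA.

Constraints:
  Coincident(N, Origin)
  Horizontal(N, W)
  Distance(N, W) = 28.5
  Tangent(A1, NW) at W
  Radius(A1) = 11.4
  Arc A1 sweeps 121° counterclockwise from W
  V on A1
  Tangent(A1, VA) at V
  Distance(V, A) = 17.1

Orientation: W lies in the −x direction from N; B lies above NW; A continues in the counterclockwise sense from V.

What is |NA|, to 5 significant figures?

42.162

N is at the origin; N and W share the same y with |NW| = 28.5 and W on the −x side, so W = (-28.500, 0.0000). The tangent condition forces BW to be normal to NW, so B = W + (0, 11.4) = (-28.500, 11.400). On A1, W sits at bearing -90° from B; a 121° counterclockwise sweep puts V at bearing 31°, so V = B + 11.4·(cos 31°, sin 31°) = (-18.728, 17.271). The tangent condition forces BV to be normal to VA, so VA runs along (−sin 31°, cos 31°); with |VA| = 17.1, A = (-27.535, 31.929). Then |NA| = |A − N| = 42.162.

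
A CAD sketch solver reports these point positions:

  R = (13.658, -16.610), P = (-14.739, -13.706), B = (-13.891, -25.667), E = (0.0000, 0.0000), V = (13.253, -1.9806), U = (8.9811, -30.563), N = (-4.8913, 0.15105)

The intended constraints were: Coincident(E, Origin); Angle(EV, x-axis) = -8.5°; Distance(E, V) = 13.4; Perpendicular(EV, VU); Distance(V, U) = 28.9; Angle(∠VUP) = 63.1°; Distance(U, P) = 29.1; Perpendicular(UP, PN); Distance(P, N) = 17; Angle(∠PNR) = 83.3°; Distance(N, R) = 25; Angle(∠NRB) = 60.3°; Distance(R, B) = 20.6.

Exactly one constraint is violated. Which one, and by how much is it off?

Distance(R, B) = 20.6 — off by 8.40.

E = (0.00, 0.00) ✓; EV at -8.500° ✓; |EV| = 13.40 ✓; ∠(EV, VU) = 90.00° ✓; |VU| = 28.90 ✓; ∠VUP = 63.10° ✓; |UP| = 29.10 ✓; ∠(UP, PN) = 90.00° ✓; |PN| = 17.00 ✓; ∠PNR = 83.30° ✓; |NR| = 25.00 ✓; ∠NRB = 60.30° ✓; |RB| = 29.00 ✗.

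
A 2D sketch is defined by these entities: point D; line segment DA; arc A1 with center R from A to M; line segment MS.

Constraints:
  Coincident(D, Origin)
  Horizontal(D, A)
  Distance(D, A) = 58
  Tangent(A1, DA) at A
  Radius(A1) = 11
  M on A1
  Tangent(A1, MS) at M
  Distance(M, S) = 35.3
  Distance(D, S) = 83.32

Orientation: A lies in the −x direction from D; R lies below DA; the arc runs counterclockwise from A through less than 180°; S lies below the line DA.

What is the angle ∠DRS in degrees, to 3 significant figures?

119°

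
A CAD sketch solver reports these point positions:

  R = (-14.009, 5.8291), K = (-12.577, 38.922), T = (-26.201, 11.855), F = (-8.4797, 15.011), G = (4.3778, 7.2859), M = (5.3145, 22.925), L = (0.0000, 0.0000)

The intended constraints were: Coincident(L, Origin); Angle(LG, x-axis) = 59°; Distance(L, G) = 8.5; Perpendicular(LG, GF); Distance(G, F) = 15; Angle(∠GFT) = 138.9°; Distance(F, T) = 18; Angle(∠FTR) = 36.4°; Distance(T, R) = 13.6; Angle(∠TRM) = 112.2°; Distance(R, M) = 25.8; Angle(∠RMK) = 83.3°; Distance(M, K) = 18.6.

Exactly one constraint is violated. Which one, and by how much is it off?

Distance(M, K) = 18.6 — off by 5.40.

L = (0.00, 0.00) ✓; LG at 59.00° ✓; |LG| = 8.500 ✓; ∠(LG, GF) = 90.00° ✓; |GF| = 15.00 ✓; ∠GFT = 138.9° ✓; |FT| = 18.00 ✓; ∠FTR = 36.40° ✓; |TR| = 13.60 ✓; ∠TRM = 112.2° ✓; |RM| = 25.80 ✓; ∠RMK = 83.30° ✓; |MK| = 24.00 ✗.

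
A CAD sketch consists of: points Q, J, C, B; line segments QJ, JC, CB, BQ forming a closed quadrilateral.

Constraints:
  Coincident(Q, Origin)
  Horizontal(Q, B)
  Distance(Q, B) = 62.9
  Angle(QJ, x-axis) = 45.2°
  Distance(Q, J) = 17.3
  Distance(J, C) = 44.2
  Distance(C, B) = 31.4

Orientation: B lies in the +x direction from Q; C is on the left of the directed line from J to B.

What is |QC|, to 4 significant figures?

60.59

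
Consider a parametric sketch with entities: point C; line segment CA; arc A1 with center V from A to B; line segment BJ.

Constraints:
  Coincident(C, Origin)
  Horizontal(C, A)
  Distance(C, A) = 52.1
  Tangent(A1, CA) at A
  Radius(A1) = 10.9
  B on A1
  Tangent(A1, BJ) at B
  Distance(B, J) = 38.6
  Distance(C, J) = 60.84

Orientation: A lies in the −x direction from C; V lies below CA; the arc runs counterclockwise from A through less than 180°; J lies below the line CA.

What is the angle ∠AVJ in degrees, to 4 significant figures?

158.2°

Checks: |VB| = 10.90 ✓; ∠(VB, BJ) = 90.00° ✓; |BJ| = 38.60 ✓; |CJ| = 60.84 ✓.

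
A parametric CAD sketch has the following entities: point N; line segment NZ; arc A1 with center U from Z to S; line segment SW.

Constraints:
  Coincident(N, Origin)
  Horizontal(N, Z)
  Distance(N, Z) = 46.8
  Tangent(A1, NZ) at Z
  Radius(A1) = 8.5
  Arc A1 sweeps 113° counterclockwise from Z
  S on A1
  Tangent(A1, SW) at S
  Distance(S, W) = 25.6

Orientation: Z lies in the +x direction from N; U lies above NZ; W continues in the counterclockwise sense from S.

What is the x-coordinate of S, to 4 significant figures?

54.62

N is at the origin; N and Z share the same y with |NZ| = 46.8 and Z on the +x side, so Z = (46.80, 0.000). Tangency of A1 to NZ means the radius UZ is perpendicular to NZ, so U = Z + (0, 8.5) = (46.80, 8.500). On A1, Z sits at bearing -90° from U; a 113° counterclockwise sweep puts S at bearing 23°, so S = U + 8.5·(cos 23°, sin 23°) = (54.62, 11.82). So S.x = 54.62.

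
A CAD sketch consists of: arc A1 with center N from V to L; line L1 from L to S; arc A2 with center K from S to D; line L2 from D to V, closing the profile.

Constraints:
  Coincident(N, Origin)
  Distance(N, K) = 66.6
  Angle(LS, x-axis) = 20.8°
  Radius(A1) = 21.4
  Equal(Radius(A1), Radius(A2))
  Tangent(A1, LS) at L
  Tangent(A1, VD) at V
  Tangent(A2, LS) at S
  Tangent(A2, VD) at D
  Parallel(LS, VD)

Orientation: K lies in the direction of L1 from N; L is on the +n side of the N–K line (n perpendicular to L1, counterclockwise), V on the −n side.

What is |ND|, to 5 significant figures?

69.954

The slot axis is L1's direction at 20.8°, so u = (cos 20.8°, sin 20.8°) = (0.93483, 0.35511) and n = (−sin 20.8°, cos 20.8°) = (-0.35511, 0.93483). N is at the origin and K lies 66.6 along u from N, so K = 66.6·u = (62.259, 23.650). Tangency of A1 to both parallel lines with radius 21.4 puts L and V at N ± 21.4·n: L = (-7.5993, 20.005), V = (7.5993, -20.005). Equal radii place S and D the same way about K: S = K + 21.4·n = (54.660, 43.655), D = K − 21.4·n = (69.859, 3.6449). Then |ND| = |D − N| = 69.954.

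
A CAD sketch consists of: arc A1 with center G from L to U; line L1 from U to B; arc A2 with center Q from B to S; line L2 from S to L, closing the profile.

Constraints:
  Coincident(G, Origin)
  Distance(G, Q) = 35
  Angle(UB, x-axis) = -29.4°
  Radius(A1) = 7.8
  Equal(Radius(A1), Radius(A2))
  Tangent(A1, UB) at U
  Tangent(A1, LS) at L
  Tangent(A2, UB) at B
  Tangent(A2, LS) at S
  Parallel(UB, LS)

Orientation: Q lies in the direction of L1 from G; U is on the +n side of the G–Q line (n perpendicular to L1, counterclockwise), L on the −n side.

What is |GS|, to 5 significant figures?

35.859

The slot axis is L1's direction at -29.4°, so u = (cos -29.4°, sin -29.4°) = (0.87121, -0.49090) and n = (−sin -29.4°, cos -29.4°) = (0.49090, 0.87121). G is at the origin and Q lies 35.0 along u from G, so Q = 35.0·u = (30.492, -17.182). Tangency of A1 to both parallel lines with radius 7.8 puts U and L at G ± 7.8·n: U = (3.8290, 6.7955), L = (-3.8290, -6.7955). Equal radii place B and S the same way about Q: B = Q + 7.8·n = (34.322, -10.386), S = Q − 7.8·n = (26.663, -23.977). Then |GS| = |S − G| = 35.859.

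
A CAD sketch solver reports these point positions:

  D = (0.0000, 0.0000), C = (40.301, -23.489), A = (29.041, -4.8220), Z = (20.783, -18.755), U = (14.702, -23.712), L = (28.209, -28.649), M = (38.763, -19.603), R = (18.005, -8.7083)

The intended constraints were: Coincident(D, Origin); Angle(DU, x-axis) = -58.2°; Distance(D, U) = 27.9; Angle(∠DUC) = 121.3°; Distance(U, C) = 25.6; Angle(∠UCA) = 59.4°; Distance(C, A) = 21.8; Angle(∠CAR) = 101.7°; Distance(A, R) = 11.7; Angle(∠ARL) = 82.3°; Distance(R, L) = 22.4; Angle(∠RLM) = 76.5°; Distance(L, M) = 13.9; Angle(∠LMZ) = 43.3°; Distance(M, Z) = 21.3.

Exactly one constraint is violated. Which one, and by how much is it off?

Distance(M, Z) = 21.3 — off by 3.30.

D = (0.00, 0.00) ✓; DU at -58.20° ✓; |DU| = 27.90 ✓; ∠DUC = 121.3° ✓; |UC| = 25.60 ✓; ∠UCA = 59.40° ✓; |CA| = 21.80 ✓; ∠CAR = 101.7° ✓; |AR| = 11.70 ✓; ∠ARL = 82.30° ✓; |RL| = 22.40 ✓; ∠RLM = 76.50° ✓; |LM| = 13.90 ✓; ∠LMZ = 43.30° ✓; |MZ| = 18.00 ✗.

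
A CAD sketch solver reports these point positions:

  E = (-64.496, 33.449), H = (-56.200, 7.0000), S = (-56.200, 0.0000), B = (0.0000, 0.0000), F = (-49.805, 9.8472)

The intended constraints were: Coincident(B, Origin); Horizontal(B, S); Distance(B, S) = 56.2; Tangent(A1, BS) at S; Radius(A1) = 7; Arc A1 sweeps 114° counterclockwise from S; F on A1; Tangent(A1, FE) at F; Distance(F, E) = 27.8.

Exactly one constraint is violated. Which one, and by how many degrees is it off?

Tangent(A1, FE) at F — off by 7.90°.

B = (0.00, 0.00) ✓; B.y = 0.00, S.y = 0.00 ✓; |BS| = 56.20 ✓; ∠(HS, SB) = 90.00° ✓; |HS| = 7.000 ✓; bearing(H→F) − bearing(H→S) = 114.0° ✓; |HF| = 7.000 ✓; ∠(HF, FE) = 82.10° ✗; |FE| = 27.80 ✓.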